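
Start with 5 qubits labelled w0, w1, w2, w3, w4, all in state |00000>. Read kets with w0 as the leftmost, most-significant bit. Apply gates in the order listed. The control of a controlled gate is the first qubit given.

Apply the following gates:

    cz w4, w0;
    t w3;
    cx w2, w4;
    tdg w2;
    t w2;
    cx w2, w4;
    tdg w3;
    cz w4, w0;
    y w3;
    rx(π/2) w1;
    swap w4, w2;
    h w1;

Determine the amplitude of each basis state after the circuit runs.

The resulting statevector has amplitude 1/2 + I/2 on |00010>, -1/2 + I/2 on |01010>, and 0 on every other basis state.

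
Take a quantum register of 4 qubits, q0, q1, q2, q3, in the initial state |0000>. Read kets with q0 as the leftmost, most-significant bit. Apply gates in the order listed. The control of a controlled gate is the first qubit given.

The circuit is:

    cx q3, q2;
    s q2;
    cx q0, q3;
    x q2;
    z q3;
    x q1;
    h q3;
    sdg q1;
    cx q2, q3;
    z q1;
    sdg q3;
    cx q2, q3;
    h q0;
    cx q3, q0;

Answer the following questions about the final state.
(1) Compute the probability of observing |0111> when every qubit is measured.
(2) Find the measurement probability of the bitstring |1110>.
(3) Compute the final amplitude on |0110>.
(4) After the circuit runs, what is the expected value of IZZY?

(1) A full measurement returns |0111> with probability 1/4.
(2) The probability of measuring |1110> is 1/4.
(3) |0110> carries amplitude 1/2 in the final state.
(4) The observable IZZY averages to 1.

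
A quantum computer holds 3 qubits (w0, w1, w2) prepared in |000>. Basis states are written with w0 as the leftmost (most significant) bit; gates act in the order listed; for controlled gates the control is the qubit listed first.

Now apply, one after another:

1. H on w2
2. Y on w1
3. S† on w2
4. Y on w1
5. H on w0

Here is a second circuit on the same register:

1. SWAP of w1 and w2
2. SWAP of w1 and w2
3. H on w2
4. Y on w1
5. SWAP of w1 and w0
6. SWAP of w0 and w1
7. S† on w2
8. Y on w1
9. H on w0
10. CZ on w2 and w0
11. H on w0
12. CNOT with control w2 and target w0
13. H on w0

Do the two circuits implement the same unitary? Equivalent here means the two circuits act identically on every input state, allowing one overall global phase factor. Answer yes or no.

Yes — the two circuits implement the same unitary up to a global phase.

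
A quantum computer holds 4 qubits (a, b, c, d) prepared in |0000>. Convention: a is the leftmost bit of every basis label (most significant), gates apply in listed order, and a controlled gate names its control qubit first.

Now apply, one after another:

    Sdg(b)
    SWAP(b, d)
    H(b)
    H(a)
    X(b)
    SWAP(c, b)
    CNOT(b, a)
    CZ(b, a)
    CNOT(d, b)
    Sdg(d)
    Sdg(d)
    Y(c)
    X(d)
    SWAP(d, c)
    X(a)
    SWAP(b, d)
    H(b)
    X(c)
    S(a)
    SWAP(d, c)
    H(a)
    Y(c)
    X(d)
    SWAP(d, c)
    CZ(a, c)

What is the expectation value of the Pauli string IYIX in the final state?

The observable IYIX averages to 0.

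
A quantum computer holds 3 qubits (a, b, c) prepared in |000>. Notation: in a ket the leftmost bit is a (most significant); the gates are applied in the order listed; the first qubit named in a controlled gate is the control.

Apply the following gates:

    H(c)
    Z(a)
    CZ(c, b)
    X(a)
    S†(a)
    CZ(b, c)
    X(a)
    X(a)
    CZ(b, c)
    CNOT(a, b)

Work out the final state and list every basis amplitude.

The final amplitudes are -sqrt(2)*I/2 on |110>, -sqrt(2)*I/2 on |111>, and 0 on every other basis state.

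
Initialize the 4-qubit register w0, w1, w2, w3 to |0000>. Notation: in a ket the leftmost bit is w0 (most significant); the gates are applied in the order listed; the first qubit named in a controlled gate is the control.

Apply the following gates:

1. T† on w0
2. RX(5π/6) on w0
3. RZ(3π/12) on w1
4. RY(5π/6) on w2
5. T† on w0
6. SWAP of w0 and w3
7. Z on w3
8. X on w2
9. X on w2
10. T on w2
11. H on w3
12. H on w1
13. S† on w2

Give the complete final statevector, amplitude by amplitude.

The final amplitudes are (-2 + sqrt(3) - exp(I*pi/4))*exp(7*I*pi/8)/8 on |0000>, (-2 + sqrt(3) + exp(I*pi/4))*exp(7*I*pi/8)/8 on |0001>, (-2 - sqrt(3) + exp(3*I*pi/4))*exp(7*I*pi/8)/8 on |0010>, (sqrt(3) + 2 + exp(3*I*pi/4))*exp(7*I*pi/8)/8 on |0011>, (-2 + sqrt(3) - exp(I*pi/4))*exp(7*I*pi/8)/8 on |0100>, (-2 + sqrt(3) + exp(I*pi/4))*exp(7*I*pi/8)/8 on |0101>, (-2 - sqrt(3) + exp(3*I*pi/4))*exp(7*I*pi/8)/8 on |0110>, (sqrt(3) + 2 + exp(3*I*pi/4))*exp(7*I*pi/8)/8 on |0111>, 0 on |1000>, 0 on |1001>, 0 on |1010>, 0 on |1011>, 0 on |1100>, 0 on |1101>, 0 on |1110>, 0 on |1111>. Key observation: gates 8-9 undo each other exactly, leaving only the rest of the circuit to track.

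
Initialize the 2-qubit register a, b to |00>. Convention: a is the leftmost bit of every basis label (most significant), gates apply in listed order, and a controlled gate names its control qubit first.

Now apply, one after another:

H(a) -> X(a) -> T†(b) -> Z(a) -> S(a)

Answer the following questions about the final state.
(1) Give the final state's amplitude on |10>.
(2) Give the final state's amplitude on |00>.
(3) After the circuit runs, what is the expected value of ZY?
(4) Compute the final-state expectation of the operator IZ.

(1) The final state's coefficient on |10> equals -sqrt(2)*I/2.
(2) The amplitude on |00> is sqrt(2)/2.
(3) The expectation value of ZY is 0.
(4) In the final state, IZ has expectation 1.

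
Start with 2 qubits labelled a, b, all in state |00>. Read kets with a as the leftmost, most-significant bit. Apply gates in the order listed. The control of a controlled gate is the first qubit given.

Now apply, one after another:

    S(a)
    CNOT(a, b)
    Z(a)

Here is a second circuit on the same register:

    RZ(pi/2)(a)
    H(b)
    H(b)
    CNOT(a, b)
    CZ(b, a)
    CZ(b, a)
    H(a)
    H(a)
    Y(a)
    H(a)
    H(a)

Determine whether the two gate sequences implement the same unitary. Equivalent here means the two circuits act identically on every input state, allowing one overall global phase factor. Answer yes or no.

No — the two circuits implement different unitaries, even allowing a global phase.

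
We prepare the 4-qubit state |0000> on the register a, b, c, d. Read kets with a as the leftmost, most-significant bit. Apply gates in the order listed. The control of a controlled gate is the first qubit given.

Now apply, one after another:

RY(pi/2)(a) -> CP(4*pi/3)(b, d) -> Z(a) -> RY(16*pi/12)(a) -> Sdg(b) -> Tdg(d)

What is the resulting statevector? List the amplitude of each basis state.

After the circuit, the state carries amplitude -sqrt(2)/4 + sqrt(6)/4 on |0000>, sqrt(2)/4 + sqrt(6)/4 on |1000>, and 0 on every other basis state.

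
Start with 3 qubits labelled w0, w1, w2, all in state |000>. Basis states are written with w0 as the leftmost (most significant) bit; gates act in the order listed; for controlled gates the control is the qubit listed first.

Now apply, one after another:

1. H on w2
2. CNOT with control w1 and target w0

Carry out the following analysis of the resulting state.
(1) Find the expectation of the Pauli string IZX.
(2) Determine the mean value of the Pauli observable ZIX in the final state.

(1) In the final state, IZX has expectation 1.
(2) In the final state, ZIX has expectation 1.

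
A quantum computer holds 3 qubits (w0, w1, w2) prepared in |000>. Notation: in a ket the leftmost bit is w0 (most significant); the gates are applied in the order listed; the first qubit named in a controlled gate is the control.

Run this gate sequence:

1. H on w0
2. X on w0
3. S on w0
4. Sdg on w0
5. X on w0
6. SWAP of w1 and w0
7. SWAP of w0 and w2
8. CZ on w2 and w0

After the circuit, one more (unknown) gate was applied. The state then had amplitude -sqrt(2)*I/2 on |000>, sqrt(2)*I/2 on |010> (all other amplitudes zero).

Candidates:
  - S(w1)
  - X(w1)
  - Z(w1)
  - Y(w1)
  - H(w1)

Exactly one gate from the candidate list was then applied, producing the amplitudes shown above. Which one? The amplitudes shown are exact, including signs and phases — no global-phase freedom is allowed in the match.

The applied gate was Y(w1). Key observation: steps 2-5 multiply out to the identity, so the circuit reduces to the remaining gates.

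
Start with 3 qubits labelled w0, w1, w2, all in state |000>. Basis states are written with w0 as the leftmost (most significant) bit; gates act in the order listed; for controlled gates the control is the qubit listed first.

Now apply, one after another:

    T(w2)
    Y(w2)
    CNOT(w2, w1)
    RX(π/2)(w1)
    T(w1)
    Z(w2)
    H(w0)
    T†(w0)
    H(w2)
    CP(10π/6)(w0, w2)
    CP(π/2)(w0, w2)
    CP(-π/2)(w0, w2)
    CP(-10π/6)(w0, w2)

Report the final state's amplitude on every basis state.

The resulting statevector has amplitude -sqrt(2)/4 on |000>, sqrt(2)/4 on |001>, -sqrt(2)*exp(3*I*pi/4)/4 on |010>, sqrt(2)*exp(3*I*pi/4)/4 on |011>, sqrt(2)*exp(3*I*pi/4)/4 on |100>, -sqrt(2)*exp(3*I*pi/4)/4 on |101>, -sqrt(2)*I/4 on |110>, sqrt(2)*I/4 on |111>. Key observation: gates 10-13 undo each other exactly, leaving only the rest of the circuit to track.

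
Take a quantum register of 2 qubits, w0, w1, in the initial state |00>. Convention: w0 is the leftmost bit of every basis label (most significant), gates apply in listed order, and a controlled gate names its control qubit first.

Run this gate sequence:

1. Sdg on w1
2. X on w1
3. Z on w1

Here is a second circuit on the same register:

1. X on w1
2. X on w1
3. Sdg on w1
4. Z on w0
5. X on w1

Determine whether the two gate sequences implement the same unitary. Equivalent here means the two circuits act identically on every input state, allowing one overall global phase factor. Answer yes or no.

No — the two circuits implement different unitaries, even allowing a global phase.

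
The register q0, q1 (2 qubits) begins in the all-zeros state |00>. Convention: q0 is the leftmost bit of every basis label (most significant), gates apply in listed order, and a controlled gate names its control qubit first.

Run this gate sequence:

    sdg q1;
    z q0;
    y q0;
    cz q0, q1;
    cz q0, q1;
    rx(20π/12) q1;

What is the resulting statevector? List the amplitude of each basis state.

After the circuit, the state carries amplitude 0 on |00>, 0 on |01>, -sqrt(3)*I/2 on |10>, 1/2 on |11>. Key observation: steps 4-5 multiply out to the identity, so the circuit reduces to the remaining gates.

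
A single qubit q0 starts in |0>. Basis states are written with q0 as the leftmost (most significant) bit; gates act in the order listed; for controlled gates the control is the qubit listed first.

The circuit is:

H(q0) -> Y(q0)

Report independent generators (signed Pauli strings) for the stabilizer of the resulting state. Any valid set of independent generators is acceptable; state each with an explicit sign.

One valid set of independent stabilizer generators is -X (any independent generating set of the same group is equally correct).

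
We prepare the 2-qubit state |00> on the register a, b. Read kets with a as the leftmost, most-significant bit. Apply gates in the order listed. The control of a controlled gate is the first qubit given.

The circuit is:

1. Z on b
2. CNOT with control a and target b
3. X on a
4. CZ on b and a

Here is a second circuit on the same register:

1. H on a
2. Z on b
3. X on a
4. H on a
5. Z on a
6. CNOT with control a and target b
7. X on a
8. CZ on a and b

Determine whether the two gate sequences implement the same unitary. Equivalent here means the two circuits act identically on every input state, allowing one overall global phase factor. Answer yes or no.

Yes, they are equivalent — the unitaries differ by at most a global phase.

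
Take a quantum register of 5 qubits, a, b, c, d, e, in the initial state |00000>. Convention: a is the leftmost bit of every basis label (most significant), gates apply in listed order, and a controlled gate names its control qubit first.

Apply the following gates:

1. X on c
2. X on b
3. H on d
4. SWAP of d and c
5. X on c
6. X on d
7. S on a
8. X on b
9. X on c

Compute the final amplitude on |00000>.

|00000> carries amplitude sqrt(2)/2 in the final state.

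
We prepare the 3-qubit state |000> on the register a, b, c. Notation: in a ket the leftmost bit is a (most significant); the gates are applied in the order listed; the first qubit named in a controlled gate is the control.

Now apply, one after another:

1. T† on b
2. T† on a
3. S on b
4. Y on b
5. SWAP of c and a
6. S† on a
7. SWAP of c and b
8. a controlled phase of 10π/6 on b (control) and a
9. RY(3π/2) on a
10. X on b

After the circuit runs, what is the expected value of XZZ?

The expectation value of XZZ is -1.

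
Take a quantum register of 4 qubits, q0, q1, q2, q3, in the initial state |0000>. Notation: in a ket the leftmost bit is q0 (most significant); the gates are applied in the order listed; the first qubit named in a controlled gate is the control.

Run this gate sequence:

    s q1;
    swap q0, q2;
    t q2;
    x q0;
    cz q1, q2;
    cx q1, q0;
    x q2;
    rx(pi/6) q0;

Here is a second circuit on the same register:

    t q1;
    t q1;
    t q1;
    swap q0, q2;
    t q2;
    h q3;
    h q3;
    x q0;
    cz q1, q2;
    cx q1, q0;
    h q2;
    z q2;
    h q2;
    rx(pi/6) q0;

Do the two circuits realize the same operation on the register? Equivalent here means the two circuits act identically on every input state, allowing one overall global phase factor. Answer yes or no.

No, they are not equivalent — no single phase factor reconciles the two unitaries.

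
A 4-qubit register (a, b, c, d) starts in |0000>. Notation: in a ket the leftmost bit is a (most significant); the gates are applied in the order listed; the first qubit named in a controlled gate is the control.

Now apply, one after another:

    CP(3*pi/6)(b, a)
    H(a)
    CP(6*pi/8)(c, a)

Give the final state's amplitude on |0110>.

The amplitude on |0110> is 0.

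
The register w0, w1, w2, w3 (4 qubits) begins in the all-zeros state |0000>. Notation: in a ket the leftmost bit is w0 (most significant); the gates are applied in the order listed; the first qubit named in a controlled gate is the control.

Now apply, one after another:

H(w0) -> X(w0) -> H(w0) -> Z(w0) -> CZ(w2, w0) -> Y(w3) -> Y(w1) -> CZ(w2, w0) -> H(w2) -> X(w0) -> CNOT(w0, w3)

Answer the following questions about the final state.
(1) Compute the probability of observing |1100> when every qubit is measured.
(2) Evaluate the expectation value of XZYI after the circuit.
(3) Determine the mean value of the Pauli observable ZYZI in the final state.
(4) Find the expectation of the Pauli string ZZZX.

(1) The probability of measuring |1100> is 1/2.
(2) The expectation value of XZYI is 0.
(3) In the final state, ZYZI has expectation 0.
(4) The observable ZZZX averages to 0.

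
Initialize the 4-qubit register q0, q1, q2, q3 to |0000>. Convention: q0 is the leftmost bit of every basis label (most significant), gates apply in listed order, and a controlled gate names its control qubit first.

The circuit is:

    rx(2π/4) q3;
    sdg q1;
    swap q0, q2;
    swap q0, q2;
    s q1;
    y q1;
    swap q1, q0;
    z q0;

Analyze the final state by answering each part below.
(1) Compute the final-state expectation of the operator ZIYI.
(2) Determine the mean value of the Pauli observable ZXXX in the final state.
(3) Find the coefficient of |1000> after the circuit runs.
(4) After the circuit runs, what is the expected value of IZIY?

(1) The expectation value of ZIYI is 0. Key observation: gates 2-5 undo each other exactly, leaving only the rest of the circuit to track.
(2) The expectation value of ZXXX is 0.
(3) |1000> carries amplitude -sqrt(2)*I/2 in the final state.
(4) The observable IZIY averages to -1.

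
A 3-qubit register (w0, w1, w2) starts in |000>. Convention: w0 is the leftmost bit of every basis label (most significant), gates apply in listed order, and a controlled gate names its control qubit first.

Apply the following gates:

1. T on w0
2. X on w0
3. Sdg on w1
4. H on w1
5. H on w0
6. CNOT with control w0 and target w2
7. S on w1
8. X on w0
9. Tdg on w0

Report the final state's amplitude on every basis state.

The resulting statevector has amplitude 0 on |000>, -1/2 on |001>, 0 on |010>, -I/2 on |011>, -exp(3*I*pi/4)/2 on |100>, 0 on |101>, exp(I*pi/4)/2 on |110>, 0 on |111>.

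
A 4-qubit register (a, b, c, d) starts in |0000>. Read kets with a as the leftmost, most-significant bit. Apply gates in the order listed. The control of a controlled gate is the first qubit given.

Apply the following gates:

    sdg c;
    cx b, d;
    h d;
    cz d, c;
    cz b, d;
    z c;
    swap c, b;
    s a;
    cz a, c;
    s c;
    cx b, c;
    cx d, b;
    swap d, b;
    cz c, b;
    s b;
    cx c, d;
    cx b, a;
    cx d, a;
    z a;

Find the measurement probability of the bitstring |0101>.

Outcome |0101> occurs with probability 1/2.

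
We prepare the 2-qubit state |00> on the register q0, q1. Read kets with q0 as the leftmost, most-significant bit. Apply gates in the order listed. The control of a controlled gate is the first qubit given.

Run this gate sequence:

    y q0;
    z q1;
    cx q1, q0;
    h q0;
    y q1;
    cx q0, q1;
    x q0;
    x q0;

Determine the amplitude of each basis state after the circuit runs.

The resulting statevector has amplitude 0 on |00>, -sqrt(2)/2 on |01>, sqrt(2)/2 on |10>, 0 on |11>. Key observation: gates 7-8 undo each other exactly, leaving only the rest of the circuit to track.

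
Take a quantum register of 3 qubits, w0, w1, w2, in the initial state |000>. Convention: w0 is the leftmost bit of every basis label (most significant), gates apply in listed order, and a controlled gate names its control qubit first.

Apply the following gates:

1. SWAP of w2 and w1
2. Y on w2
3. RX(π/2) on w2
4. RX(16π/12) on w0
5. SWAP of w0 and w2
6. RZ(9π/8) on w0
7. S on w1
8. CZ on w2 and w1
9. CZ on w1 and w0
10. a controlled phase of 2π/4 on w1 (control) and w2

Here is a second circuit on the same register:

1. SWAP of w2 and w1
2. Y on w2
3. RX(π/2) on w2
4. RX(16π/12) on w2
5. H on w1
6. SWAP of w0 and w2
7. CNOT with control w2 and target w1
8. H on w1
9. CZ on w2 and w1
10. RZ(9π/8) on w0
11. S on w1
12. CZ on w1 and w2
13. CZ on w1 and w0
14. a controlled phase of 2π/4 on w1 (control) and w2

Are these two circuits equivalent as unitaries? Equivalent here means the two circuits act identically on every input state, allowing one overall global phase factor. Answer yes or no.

No, they are not equivalent — no single phase factor reconciles the two unitaries.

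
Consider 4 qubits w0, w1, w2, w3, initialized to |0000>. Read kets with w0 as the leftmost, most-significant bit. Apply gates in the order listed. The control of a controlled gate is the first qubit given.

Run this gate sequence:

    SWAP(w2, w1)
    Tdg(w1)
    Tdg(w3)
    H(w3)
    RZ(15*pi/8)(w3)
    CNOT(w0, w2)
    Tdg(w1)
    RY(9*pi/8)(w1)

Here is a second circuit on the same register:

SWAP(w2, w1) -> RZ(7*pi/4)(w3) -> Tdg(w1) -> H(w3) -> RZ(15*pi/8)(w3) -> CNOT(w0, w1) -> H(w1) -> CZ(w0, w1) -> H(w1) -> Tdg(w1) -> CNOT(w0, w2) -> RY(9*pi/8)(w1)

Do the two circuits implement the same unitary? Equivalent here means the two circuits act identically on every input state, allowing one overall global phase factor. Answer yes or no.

Yes, they are equivalent — the unitaries differ by at most a global phase.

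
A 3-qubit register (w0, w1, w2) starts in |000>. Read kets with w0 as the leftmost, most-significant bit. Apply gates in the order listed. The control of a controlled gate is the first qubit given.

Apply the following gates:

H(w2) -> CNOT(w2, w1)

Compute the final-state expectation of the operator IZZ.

The observable IZZ averages to 1.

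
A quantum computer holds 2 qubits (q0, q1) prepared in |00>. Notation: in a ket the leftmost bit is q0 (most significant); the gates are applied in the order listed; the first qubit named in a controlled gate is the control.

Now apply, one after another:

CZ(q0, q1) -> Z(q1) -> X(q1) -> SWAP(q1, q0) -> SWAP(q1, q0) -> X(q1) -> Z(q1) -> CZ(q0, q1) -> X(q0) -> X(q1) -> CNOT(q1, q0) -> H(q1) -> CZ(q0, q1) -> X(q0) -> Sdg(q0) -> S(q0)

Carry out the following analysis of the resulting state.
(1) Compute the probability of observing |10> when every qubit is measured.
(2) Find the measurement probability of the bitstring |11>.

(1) The probability of measuring |10> is 1/2.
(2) A full measurement returns |11> with probability 1/2.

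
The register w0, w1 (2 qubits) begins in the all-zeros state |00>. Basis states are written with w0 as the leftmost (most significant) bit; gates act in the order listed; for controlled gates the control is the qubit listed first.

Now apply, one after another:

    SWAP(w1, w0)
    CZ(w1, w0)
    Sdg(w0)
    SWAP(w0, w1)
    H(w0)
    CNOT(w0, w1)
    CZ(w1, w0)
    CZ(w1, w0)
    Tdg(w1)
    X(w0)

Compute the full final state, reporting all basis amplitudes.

The final amplitudes are 0 on |00>, -sqrt(2)*exp(3*I*pi/4)/2 on |01>, sqrt(2)/2 on |10>, 0 on |11>.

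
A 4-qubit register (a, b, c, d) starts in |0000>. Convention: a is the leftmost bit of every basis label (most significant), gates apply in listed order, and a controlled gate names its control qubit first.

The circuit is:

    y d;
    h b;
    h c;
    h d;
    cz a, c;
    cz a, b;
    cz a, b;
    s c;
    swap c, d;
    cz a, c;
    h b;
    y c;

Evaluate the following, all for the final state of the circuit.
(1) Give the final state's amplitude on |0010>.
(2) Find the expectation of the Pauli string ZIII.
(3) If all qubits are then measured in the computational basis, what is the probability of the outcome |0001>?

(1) The final state's coefficient on |0010> equals -1/2. Key observation: the block from step 6 through step 7 cancels to the identity and can be dropped.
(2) The expectation value of ZIII is 1.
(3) Outcome |0001> occurs with probability 1/4.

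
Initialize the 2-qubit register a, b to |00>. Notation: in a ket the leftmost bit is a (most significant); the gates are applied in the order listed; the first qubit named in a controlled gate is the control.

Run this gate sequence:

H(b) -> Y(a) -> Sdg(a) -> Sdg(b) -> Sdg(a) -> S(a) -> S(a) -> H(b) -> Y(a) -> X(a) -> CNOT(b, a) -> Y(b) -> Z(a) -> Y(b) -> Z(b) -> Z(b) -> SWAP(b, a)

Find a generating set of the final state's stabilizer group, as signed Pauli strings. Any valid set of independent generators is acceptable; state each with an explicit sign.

The stabilizer group can be generated by +XY, -ZZ, among other valid generating sets.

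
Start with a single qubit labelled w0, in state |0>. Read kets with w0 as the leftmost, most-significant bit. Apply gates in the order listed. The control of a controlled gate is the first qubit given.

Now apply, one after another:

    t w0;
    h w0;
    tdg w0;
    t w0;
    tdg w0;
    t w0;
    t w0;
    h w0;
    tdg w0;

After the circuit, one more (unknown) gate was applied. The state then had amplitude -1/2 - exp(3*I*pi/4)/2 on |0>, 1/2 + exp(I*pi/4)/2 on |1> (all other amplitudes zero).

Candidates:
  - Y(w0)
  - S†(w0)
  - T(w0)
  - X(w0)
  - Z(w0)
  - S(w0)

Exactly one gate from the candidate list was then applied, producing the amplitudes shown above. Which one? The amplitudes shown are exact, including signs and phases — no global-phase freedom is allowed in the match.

The unique candidate consistent with the amplitudes is X(w0).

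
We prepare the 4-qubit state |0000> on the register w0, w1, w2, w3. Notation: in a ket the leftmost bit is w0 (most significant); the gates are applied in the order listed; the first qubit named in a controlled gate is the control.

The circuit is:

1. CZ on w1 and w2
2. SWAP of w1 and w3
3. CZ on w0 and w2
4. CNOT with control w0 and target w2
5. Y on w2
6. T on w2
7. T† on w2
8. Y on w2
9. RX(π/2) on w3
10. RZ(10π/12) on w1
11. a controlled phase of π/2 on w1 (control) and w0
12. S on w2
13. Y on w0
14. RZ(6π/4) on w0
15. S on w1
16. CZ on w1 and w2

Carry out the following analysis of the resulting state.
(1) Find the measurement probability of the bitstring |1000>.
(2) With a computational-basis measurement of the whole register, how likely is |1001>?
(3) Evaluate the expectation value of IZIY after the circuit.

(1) The probability of measuring |1000> is 1/2.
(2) A full measurement returns |1001> with probability 1/2.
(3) The observable IZIY averages to -1.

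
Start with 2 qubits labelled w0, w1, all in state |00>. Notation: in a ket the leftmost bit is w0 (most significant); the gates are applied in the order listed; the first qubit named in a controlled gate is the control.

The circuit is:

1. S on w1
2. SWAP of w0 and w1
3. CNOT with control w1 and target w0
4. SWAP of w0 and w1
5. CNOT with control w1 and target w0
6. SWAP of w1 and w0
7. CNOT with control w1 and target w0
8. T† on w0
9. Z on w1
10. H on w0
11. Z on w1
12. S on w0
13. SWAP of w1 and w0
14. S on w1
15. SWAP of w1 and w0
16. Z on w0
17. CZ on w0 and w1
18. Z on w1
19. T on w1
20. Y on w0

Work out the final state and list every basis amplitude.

After the circuit, the state carries amplitude -sqrt(2)*I/2 on |00>, 0 on |01>, sqrt(2)*I/2 on |10>, 0 on |11>.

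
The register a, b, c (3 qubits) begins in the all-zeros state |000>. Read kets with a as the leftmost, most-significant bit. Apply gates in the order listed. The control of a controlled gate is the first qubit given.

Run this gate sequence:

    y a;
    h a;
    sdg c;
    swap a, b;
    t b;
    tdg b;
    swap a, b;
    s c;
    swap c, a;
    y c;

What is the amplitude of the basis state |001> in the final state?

|001> carries amplitude -sqrt(2)/2 in the final state. Key observation: the block from step 3 through step 8 cancels to the identity and can be dropped.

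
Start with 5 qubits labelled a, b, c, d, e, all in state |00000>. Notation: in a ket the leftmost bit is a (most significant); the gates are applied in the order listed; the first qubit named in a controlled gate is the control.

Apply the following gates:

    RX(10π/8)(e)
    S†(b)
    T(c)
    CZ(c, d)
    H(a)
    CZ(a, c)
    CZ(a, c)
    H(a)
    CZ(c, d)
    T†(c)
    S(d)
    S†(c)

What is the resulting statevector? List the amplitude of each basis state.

The final amplitudes are -sqrt(2 - sqrt(2))/2 on |00000>, -I*sqrt(sqrt(2) + 2)/2 on |00001>, and 0 on every other basis state.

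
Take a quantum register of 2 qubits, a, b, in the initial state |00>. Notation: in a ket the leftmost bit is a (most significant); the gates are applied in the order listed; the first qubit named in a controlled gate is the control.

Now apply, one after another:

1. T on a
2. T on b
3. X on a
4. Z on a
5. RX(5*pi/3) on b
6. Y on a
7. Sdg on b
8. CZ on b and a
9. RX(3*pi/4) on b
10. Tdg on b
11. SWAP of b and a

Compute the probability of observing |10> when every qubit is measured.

The probability of measuring |10> is sqrt(2)/8 + 1/2.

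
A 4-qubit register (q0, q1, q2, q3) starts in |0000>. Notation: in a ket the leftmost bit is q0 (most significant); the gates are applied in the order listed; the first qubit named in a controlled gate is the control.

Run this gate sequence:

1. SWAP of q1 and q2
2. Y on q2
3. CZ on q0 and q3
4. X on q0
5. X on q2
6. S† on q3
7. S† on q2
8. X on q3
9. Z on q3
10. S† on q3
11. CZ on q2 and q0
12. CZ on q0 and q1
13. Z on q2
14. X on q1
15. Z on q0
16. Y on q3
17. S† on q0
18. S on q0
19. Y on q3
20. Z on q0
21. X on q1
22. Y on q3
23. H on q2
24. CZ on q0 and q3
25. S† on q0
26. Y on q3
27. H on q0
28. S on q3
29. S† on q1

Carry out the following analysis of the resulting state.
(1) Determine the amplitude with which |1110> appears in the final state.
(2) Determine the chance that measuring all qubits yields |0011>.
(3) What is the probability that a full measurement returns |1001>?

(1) The amplitude on |1110> is 0. Key observation: steps 14-21 multiply out to the identity, so the circuit reduces to the remaining gates.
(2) The probability of measuring |0011> is 1/4.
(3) The probability of measuring |1001> is 1/4.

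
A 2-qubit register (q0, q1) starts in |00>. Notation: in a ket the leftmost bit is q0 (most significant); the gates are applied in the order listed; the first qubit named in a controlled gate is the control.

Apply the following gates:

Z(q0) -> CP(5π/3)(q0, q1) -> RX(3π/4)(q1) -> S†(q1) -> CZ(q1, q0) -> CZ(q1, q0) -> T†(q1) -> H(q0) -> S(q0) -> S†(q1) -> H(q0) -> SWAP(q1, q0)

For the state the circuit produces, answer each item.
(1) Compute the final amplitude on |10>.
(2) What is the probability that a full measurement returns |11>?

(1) The final state's coefficient on |10> equals (1 + I)*sqrt(sqrt(2) + 2)*exp(I*pi/4)/4.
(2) The probability of measuring |11> is sqrt(2)/8 + 1/4.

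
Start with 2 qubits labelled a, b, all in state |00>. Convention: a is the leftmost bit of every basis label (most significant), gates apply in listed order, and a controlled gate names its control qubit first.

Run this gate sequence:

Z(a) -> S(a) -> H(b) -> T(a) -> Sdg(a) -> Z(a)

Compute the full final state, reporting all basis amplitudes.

The resulting statevector has amplitude sqrt(2)/2 on |00>, sqrt(2)/2 on |01>, 0 on |10>, 0 on |11>.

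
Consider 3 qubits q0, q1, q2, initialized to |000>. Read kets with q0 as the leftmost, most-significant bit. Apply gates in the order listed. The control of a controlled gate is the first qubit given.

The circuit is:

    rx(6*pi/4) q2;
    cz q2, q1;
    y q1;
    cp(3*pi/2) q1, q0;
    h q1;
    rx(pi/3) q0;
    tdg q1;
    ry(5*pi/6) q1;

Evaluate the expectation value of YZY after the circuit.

The expectation value of YZY is -sqrt(6)/8.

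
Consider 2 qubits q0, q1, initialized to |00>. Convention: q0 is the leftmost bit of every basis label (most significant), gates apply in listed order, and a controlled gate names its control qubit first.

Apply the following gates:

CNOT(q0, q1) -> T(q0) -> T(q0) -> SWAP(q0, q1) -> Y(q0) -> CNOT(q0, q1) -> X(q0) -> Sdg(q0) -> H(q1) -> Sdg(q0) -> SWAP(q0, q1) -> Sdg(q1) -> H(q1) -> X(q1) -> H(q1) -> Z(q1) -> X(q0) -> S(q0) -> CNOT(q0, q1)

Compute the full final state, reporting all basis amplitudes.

The resulting statevector has amplitude -sqrt(2)*I/2 on |00>, 0 on |01>, 0 on |10>, -sqrt(2)/2 on |11>. Key observation: gates 13-16 undo each other exactly, leaving only the rest of the circuit to track.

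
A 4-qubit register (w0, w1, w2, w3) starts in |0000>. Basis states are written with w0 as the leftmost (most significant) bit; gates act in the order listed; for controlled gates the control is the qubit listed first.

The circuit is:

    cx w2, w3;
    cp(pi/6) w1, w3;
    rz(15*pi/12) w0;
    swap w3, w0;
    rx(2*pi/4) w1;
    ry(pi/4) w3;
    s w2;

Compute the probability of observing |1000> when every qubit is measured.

The probability of measuring |1000> is 0.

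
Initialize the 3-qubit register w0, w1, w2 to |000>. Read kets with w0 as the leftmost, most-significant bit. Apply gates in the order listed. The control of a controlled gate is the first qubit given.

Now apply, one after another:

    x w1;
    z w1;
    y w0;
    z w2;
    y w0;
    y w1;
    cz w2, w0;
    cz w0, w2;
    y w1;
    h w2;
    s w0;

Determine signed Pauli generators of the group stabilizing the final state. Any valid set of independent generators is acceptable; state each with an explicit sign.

The stabilizer group can be generated by +IIX, +ZII, -IZI, among other valid generating sets.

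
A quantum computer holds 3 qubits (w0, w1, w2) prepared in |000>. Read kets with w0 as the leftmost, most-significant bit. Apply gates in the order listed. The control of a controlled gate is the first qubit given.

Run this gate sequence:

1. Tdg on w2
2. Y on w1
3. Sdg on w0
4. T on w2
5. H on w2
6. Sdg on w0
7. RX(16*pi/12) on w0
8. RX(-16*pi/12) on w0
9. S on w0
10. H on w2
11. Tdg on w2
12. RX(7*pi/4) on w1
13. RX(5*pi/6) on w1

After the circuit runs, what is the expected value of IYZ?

The observable IYZ averages to sqrt(2)/4 + sqrt(6)/4.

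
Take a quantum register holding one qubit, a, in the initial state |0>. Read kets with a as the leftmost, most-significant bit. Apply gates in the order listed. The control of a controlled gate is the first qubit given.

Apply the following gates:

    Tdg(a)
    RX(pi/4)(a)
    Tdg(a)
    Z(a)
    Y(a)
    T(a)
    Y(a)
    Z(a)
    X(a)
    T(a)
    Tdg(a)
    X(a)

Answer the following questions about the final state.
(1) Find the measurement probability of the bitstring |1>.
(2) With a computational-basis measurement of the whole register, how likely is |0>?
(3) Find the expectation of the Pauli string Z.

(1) Outcome |1> occurs with probability 1/2 - sqrt(2)/4.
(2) A full measurement returns |0> with probability sqrt(2)/4 + 1/2.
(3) The expectation value of Z is sqrt(2)/2.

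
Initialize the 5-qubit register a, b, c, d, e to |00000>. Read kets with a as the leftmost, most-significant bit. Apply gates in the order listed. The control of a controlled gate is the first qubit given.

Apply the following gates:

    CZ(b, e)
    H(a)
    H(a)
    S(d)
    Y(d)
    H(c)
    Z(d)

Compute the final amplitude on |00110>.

The amplitude on |00110> is -sqrt(2)*I/2.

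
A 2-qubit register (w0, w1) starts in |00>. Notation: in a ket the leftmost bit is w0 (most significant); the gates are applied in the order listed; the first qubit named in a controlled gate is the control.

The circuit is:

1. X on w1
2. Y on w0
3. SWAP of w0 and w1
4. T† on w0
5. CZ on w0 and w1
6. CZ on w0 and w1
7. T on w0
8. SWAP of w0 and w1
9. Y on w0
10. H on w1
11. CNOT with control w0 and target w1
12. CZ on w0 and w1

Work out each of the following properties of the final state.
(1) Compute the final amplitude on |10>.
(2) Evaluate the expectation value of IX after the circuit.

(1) The amplitude on |10> is 0. Key observation: gates 2-9 undo each other exactly, leaving only the rest of the circuit to track.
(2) In the final state, IX has expectation -1.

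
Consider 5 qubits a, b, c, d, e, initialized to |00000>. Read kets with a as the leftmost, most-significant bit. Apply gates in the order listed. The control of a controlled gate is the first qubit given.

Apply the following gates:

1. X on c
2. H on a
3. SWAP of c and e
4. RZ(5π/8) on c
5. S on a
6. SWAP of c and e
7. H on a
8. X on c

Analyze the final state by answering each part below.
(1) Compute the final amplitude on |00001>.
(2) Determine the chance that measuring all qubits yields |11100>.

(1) The amplitude on |00001> is 0.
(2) A full measurement returns |11100> with probability 0.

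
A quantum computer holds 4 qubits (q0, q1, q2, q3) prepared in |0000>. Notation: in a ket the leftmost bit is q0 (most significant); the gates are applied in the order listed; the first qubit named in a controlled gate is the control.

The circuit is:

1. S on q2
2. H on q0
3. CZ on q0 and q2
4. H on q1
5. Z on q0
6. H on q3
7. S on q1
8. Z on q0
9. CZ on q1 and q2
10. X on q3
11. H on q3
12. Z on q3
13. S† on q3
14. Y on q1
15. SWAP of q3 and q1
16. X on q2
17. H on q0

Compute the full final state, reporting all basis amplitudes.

The resulting statevector has amplitude sqrt(2)/2 on |0010>, sqrt(2)*I/2 on |0011>, and 0 on every other basis state.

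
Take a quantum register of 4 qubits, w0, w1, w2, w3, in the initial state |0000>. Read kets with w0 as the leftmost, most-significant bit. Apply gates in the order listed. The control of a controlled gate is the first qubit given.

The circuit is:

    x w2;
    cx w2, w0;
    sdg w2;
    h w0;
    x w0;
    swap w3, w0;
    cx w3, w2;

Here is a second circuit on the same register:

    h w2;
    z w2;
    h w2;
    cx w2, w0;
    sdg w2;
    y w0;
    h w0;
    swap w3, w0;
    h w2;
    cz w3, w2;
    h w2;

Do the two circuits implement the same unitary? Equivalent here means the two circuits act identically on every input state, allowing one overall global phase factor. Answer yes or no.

No: there is an input state on which the two circuits produce genuinely different outputs (not merely differing by a phase).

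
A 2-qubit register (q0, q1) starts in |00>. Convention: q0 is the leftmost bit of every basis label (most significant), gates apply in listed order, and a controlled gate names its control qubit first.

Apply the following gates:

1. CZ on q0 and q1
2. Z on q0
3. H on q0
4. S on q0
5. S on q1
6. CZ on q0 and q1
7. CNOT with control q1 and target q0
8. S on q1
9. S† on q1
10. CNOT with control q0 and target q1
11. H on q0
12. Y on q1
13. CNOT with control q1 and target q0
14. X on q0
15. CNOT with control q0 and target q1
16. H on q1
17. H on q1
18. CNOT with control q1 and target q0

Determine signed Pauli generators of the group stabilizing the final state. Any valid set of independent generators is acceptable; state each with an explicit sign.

The final state is stabilized by the group generated by -YZ, -ZX; other independent generating sets are equally valid. Key observation: the block from step 8 through step 9 cancels to the identity and can be dropped.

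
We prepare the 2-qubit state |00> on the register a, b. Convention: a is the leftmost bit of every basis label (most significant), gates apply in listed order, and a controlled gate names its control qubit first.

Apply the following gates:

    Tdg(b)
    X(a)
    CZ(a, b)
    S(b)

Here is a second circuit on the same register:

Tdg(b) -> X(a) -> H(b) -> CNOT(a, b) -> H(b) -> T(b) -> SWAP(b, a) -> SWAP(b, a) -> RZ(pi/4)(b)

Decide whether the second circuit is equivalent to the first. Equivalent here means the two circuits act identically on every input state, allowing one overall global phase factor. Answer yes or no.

Yes: on every input state the two circuits agree up to one overall phase factor.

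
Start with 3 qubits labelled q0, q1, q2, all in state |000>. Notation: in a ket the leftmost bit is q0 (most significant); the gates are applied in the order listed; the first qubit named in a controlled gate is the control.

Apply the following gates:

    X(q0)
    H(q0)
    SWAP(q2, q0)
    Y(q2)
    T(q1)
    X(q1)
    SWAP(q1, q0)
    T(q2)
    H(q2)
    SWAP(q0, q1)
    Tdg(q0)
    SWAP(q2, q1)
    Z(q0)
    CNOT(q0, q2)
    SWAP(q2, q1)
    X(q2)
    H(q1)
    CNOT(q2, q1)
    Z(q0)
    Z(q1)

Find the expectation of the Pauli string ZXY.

The observable ZXY averages to -sqrt(2)/2.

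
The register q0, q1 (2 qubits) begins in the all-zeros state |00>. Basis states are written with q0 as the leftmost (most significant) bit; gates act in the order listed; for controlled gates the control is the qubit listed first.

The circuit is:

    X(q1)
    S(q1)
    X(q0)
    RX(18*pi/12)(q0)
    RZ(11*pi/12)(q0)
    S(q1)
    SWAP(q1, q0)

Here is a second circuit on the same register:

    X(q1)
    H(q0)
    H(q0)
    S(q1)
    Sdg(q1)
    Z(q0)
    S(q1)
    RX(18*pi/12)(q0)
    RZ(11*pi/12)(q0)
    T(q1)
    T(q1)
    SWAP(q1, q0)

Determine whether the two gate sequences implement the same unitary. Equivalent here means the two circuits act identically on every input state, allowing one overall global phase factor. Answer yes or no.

No — the two circuits implement different unitaries, even allowing a global phase.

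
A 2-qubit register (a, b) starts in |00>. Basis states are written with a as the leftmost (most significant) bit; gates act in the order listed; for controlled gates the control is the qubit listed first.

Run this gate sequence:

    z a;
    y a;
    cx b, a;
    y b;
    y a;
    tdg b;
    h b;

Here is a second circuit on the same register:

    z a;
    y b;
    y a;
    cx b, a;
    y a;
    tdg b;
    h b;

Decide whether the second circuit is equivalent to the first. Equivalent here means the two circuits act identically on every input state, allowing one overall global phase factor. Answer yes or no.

No, they are not equivalent — no single phase factor reconciles the two unitaries.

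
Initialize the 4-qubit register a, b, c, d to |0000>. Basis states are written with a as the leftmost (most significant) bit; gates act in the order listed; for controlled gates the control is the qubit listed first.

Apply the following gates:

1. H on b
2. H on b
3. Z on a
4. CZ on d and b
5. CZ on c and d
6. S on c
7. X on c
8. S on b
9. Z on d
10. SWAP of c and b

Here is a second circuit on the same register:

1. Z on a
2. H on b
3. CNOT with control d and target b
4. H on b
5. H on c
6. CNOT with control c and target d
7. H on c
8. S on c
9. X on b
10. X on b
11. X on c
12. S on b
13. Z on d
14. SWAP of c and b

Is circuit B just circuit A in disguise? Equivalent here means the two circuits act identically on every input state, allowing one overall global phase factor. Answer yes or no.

No: there is an input state on which the two circuits produce genuinely different outputs (not merely differing by a phase).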